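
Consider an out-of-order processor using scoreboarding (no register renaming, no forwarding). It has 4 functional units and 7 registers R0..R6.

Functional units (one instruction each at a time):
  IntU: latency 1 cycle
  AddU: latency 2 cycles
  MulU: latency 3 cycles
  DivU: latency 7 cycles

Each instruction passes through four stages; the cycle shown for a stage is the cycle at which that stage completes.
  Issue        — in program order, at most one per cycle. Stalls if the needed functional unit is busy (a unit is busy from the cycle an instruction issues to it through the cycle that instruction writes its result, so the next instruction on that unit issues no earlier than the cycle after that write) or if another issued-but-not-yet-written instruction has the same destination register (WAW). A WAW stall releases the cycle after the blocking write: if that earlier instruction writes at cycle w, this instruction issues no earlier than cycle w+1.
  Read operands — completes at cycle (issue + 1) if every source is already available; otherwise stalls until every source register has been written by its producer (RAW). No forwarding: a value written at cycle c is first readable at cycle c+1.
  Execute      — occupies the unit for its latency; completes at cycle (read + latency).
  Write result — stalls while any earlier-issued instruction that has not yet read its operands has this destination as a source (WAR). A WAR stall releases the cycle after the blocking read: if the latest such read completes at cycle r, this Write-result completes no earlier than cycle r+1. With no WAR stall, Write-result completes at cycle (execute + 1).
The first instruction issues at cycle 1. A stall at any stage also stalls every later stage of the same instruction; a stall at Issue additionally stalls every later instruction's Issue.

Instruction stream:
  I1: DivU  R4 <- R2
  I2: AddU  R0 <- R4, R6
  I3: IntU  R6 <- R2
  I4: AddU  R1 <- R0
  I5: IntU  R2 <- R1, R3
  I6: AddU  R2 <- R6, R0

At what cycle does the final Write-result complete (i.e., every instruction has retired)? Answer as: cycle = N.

  I1 | 1 | 2 | 9 | 10
  I2 | 2 | 11 | 13 | 14   RAW R4: wait I1 write@10
  I3 | 3 | 4 | 5 | 12   WAR R6: wait I2 read@11
  I4 | 15 | 16 | 18 | 19   struct: AddU busy until I2 writes@14
  I5 | 16 | 20 | 21 | 22   RAW R1: wait I4 write@19
  I6 | 23 | 24 | 26 | 27   WAW R2: wait I5 write@22

cycle = 27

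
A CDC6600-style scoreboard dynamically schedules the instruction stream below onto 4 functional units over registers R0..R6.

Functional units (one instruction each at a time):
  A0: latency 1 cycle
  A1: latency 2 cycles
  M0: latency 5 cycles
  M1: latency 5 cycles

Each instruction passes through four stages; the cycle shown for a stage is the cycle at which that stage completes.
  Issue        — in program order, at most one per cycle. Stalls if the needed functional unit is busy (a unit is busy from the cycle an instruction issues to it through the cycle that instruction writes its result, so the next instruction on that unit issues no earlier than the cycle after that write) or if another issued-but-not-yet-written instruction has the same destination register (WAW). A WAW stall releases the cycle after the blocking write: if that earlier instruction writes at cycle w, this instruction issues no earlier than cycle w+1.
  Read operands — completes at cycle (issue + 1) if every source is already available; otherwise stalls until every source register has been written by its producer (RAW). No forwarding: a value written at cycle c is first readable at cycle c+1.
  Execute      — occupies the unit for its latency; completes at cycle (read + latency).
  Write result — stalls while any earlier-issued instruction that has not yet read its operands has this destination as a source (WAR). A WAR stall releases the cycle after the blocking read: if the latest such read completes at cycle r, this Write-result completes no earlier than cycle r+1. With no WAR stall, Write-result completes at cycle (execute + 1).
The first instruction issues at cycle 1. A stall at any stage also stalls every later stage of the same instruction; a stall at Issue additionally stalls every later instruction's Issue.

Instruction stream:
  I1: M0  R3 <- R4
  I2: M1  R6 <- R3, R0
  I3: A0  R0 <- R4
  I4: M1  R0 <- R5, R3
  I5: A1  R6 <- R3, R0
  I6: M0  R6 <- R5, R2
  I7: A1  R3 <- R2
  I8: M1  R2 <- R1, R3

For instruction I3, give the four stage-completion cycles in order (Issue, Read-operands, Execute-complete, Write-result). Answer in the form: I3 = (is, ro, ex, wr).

I3 = (3, 4, 5, 10)

I1: IS=1 RO=2 EX=7 WR=8
I2: IS=2 RO=9 EX=14 WR=15  [RAW R3: wait I1 write@8]
I3: IS=3 RO=4 EX=5 WR=10  [WAR R0: wait I2 read@9]
I4: IS=16 RO=17 EX=22 WR=23  [struct: M1 busy until I2 writes@15]
I5: IS=17 RO=24 EX=26 WR=27  [RAW R0: wait I4 write@23]
I6: IS=28 RO=29 EX=34 WR=35  [WAW R6: wait I5 write@27]
I7: IS=29 RO=30 EX=32 WR=33
I8: IS=30 RO=34 EX=39 WR=40  [RAW R3: wait I7 write@33]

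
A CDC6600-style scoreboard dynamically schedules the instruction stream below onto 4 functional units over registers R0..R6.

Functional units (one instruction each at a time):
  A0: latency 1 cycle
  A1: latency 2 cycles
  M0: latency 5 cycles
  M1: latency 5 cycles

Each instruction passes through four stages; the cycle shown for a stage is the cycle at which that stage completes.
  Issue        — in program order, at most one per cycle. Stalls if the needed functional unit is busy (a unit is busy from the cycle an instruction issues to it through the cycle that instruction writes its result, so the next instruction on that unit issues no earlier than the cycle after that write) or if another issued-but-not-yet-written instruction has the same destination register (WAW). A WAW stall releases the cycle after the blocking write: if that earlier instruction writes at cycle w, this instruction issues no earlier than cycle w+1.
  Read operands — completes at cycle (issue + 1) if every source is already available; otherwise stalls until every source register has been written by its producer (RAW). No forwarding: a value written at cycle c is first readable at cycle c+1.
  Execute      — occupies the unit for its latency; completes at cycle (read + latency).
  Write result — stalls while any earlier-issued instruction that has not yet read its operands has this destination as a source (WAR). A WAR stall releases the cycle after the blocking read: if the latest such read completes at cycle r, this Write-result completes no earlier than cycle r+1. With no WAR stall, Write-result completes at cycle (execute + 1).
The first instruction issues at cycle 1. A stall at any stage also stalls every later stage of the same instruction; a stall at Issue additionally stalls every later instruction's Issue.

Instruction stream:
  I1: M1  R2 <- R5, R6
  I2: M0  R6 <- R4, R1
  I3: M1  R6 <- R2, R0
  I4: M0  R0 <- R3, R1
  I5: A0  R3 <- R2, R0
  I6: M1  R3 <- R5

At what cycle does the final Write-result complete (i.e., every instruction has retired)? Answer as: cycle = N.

cycle = 29

I1: IS=1 RO=2 EX=7 WR=8
I2: IS=2 RO=3 EX=8 WR=9
I3: IS=10 RO=11 EX=16 WR=17  [WAW R6: wait I2 write@9]
I4: IS=11 RO=12 EX=17 WR=18
I5: IS=12 RO=19 EX=20 WR=21  [RAW R0: wait I4 write@18]
I6: IS=22 RO=23 EX=28 WR=29  [WAW R3: wait I5 write@21]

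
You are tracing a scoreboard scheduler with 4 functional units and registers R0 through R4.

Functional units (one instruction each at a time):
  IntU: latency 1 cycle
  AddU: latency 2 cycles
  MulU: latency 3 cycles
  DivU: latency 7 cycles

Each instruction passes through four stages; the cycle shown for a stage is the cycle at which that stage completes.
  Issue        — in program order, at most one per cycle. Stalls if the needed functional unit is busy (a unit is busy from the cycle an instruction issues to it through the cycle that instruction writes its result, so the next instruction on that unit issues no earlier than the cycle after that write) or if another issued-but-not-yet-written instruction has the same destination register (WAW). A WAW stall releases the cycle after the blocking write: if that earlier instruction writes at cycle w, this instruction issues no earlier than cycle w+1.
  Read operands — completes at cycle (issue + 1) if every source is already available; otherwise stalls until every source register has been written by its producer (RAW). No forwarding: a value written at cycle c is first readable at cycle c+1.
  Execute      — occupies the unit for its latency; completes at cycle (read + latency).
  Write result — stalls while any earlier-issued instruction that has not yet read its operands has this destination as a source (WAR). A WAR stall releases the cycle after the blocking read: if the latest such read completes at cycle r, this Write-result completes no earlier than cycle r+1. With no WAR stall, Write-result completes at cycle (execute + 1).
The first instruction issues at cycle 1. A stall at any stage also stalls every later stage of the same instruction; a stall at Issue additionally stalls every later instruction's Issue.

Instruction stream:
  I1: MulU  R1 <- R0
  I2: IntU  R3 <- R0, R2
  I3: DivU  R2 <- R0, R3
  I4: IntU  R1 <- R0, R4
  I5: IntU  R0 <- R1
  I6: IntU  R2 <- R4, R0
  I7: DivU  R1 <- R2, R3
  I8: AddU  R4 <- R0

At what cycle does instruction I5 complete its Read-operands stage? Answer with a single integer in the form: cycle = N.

t=1  I1 issues→MulU
t=2  I1 reads; I2 issues→IntU
t=3  I2 reads; I3 issues→DivU
t=4  I2 exec-done
t=5  I1 exec-done; I2 writes R3
t=6  I1 writes R1; I3 reads
t=7  I4 issues→IntU
t=8  I4 reads
t=9  I4 exec-done
t=10  I4 writes R1
t=11  I5 issues→IntU
t=12  I5 reads
t=13  I3 exec-done; I5 exec-done
t=14  I3 writes R2; I5 writes R0
t=15  I6 issues→IntU
t=16  I6 reads; I7 issues→DivU
t=17  I6 exec-done; I8 issues→AddU
t=18  I6 writes R2; I8 reads
t=19  I7 reads
t=20  I8 exec-done
t=21  I8 writes R4
t=26  I7 exec-done
t=27  I7 writes R1

cycle = 12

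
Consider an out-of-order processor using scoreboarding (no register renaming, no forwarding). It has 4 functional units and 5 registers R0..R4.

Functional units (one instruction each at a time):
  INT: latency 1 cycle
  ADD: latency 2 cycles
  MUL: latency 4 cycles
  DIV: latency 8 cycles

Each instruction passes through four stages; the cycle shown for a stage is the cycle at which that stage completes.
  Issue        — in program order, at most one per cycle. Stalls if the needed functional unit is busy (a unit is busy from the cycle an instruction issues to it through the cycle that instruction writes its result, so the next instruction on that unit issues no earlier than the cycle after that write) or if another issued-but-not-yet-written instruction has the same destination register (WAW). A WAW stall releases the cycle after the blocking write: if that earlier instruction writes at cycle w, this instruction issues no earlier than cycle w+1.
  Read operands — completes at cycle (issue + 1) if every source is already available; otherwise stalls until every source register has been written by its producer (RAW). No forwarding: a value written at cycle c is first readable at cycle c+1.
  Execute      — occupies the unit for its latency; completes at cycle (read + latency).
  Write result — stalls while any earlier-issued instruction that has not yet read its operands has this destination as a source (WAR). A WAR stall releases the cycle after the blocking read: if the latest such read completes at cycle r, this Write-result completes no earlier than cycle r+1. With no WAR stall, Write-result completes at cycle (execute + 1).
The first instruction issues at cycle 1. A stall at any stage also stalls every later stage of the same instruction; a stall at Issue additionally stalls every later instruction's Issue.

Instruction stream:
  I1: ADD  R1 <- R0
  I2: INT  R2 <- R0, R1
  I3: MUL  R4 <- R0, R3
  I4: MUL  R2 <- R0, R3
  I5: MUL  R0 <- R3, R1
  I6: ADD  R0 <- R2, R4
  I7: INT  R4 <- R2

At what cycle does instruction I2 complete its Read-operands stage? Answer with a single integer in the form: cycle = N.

I1 -> (1, 2, 4, 5)
I2 -> (2, 6, 7, 8)  // RAW R1: wait I1 write@5
I3 -> (3, 4, 8, 9)
I4 -> (10, 11, 15, 16)  // struct: MUL busy until I3 writes@9
I5 -> (17, 18, 22, 23)  // struct: MUL busy until I4 writes@16
I6 -> (24, 25, 27, 28)  // WAW R0: wait I5 write@23
I7 -> (25, 26, 27, 28)

cycle = 6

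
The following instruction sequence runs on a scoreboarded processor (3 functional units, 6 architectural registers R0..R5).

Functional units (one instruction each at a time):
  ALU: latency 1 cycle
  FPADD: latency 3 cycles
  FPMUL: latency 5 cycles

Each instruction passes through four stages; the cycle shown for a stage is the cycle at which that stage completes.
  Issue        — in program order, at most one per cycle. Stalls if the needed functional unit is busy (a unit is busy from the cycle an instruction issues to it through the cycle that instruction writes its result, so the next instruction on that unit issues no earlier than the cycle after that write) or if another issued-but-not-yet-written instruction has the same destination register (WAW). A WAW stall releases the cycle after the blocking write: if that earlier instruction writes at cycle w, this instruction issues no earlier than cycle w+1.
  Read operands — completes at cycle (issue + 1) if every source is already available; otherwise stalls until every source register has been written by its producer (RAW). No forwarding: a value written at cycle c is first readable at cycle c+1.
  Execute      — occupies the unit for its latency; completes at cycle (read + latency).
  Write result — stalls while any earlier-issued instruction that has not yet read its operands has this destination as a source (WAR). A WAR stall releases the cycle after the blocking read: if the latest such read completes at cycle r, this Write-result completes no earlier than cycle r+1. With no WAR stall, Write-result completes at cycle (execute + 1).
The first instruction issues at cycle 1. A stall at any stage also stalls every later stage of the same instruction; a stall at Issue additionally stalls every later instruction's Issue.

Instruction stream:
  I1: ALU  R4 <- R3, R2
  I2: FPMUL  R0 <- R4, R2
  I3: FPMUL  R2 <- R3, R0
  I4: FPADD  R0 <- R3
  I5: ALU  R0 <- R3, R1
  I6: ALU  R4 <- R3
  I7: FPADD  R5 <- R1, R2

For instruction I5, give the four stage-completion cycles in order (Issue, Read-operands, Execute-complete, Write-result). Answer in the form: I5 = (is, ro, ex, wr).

t=1  I1 dispatched to ALU
t=2  I1 operands ready | I2 dispatched to FPMUL
t=3  I1 complete
t=4  R4←I1
t=5  I2 operands ready
t=10  I2 complete
t=11  R0←I2
t=12  I3 dispatched to FPMUL
t=13  I3 operands ready | I4 dispatched to FPADD
t=14  I4 operands ready
t=17  I4 complete
t=18  I3 complete | R0←I4
t=19  R2←I3 | I5 dispatched to ALU
t=20  I5 operands ready
t=21  I5 complete
t=22  R0←I5
t=23  I6 dispatched to ALU
t=24  I6 operands ready | I7 dispatched to FPADD
t=25  I6 complete | I7 operands ready
t=26  R4←I6
t=28  I7 complete
t=29  R5←I7

I5 = (19, 20, 21, 22)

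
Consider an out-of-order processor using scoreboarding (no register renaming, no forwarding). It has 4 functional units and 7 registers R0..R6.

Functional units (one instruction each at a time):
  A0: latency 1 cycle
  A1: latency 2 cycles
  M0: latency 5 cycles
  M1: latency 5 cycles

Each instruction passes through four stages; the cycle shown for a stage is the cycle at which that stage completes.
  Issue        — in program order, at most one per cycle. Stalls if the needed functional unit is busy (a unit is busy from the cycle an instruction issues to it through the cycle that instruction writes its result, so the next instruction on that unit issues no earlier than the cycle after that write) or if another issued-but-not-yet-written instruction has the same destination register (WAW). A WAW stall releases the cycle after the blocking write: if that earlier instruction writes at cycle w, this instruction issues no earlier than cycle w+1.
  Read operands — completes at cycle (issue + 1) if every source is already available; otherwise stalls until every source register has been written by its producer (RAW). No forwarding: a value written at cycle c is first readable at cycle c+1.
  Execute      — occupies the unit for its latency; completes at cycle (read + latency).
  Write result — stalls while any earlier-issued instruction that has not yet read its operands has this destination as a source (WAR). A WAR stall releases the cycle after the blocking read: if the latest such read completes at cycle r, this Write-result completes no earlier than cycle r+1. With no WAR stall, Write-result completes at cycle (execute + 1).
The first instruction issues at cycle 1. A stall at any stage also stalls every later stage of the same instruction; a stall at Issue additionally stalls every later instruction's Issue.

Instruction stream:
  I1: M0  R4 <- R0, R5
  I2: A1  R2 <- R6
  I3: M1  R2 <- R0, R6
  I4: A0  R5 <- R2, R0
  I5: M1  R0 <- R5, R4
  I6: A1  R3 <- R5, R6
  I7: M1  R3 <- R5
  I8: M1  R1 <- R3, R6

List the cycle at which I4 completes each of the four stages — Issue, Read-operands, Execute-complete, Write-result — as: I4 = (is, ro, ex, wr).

1) issue 1, read 2, done 7, write 8
2) issue 2, read 3, done 5, write 6
3) issue 7, read 8, done 13, write 14  <WAW R2: wait I2 write@6>
4) issue 8, read 15, done 16, write 17  <RAW R2: wait I3 write@14>
5) issue 15, read 18, done 23, write 24  <struct: M1 busy until I3 writes@14 / RAW R5: wait I4 write@17>
6) issue 16, read 18, done 20, write 21  <RAW R5: wait I4 write@17>
7) issue 25, read 26, done 31, write 32  <struct: M1 busy until I5 writes@24>
8) issue 33, read 34, done 39, write 40  <struct: M1 busy until I7 writes@32>

I4 = (8, 15, 16, 17)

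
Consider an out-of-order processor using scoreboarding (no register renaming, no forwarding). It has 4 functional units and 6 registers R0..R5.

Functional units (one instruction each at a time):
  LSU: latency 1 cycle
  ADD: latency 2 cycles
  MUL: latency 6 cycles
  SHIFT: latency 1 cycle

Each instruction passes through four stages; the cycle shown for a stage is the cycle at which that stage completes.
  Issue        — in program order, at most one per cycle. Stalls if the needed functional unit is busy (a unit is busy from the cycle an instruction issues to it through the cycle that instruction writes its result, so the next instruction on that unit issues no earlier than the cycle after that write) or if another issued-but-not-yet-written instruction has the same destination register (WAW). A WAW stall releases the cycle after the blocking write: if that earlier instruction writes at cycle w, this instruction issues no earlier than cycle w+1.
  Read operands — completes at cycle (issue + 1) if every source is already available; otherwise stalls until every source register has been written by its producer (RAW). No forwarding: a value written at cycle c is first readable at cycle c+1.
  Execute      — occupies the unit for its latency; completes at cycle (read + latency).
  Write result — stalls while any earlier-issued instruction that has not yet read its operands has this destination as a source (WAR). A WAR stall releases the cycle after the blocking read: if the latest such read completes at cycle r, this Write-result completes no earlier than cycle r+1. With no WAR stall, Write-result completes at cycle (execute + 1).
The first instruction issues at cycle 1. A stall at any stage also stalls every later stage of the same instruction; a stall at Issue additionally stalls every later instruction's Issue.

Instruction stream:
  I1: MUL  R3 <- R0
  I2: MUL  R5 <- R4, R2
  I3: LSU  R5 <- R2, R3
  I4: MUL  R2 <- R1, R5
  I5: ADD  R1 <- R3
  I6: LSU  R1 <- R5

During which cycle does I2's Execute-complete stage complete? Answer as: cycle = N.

cycle = 17

[I1] 1/2/8/9
[I2] 10/11/17/18  (struct: MUL busy until I1 writes@9)
[I3] 19/20/21/22  (WAW R5: wait I2 write@18)
[I4] 20/23/29/30  (RAW R5: wait I3 write@22)
[I5] 21/22/24/25
[I6] 26/27/28/29  (WAW R1: wait I5 write@25)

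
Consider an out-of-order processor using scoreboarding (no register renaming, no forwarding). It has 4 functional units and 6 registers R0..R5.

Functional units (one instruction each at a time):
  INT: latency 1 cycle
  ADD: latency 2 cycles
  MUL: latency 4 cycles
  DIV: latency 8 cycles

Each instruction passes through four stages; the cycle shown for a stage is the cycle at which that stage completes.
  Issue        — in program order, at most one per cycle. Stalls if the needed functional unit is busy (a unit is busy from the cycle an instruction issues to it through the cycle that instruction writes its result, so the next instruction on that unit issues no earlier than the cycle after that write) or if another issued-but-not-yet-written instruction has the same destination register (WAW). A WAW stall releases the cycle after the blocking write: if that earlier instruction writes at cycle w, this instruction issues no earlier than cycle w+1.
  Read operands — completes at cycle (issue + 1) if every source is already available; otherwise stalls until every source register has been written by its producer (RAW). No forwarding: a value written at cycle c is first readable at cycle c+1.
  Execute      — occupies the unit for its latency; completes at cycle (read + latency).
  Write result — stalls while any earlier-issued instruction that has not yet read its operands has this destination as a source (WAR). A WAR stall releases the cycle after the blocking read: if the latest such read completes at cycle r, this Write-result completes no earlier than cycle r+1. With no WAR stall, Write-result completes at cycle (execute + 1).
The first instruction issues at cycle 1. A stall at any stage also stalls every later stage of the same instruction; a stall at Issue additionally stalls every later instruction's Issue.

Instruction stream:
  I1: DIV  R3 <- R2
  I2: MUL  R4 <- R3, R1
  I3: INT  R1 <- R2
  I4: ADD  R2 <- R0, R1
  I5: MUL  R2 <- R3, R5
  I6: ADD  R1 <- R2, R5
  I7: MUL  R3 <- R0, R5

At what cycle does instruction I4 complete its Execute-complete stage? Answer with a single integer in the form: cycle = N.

[I1] 1/2/10/11
[I2] 2/12/16/17  (RAW R3: wait I1 write@11)
[I3] 3/4/5/13  (WAR R1: wait I2 read@12)
[I4] 4/14/16/17  (RAW R1: wait I3 write@13)
[I5] 18/19/23/24  (WAW R2: wait I4 write@17)
[I6] 19/25/27/28  (RAW R2: wait I5 write@24)
[I7] 25/26/30/31  (struct: MUL busy until I5 writes@24)

cycle = 16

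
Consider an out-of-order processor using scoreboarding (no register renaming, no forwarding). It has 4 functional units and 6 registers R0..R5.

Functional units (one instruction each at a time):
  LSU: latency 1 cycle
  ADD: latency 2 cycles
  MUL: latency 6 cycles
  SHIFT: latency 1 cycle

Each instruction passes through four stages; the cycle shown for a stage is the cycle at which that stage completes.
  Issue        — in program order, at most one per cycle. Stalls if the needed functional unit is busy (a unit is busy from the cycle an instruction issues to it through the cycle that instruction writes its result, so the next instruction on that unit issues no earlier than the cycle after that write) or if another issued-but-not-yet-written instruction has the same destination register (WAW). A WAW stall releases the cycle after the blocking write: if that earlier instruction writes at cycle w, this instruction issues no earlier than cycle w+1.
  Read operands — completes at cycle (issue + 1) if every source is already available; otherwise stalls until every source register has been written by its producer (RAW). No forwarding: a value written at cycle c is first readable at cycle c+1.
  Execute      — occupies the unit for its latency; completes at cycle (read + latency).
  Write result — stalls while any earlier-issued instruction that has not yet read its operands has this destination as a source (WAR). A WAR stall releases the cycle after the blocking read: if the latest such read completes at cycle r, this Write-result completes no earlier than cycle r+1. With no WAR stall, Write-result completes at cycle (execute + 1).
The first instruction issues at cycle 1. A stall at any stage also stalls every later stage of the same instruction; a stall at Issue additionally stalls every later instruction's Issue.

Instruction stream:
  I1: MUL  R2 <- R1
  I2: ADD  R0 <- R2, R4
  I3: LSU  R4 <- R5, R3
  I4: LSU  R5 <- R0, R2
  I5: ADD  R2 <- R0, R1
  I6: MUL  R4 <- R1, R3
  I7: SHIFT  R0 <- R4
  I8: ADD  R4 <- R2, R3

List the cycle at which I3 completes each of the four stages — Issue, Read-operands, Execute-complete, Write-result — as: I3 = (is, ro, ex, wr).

I1: IS=1 RO=2 EX=8 WR=9
I2: IS=2 RO=10 EX=12 WR=13  [RAW R2: wait I1 write@9]
I3: IS=3 RO=4 EX=5 WR=11  [WAR R4: wait I2 read@10]
I4: IS=12 RO=14 EX=15 WR=16  [struct: LSU busy until I3 writes@11; RAW R0: wait I2 write@13]
I5: IS=14 RO=15 EX=17 WR=18  [struct: ADD busy until I2 writes@13]
I6: IS=15 RO=16 EX=22 WR=23
I7: IS=16 RO=24 EX=25 WR=26  [RAW R4: wait I6 write@23]
I8: IS=24 RO=25 EX=27 WR=28  [WAW R4: wait I6 write@23]

I3 = (3, 4, 5, 11)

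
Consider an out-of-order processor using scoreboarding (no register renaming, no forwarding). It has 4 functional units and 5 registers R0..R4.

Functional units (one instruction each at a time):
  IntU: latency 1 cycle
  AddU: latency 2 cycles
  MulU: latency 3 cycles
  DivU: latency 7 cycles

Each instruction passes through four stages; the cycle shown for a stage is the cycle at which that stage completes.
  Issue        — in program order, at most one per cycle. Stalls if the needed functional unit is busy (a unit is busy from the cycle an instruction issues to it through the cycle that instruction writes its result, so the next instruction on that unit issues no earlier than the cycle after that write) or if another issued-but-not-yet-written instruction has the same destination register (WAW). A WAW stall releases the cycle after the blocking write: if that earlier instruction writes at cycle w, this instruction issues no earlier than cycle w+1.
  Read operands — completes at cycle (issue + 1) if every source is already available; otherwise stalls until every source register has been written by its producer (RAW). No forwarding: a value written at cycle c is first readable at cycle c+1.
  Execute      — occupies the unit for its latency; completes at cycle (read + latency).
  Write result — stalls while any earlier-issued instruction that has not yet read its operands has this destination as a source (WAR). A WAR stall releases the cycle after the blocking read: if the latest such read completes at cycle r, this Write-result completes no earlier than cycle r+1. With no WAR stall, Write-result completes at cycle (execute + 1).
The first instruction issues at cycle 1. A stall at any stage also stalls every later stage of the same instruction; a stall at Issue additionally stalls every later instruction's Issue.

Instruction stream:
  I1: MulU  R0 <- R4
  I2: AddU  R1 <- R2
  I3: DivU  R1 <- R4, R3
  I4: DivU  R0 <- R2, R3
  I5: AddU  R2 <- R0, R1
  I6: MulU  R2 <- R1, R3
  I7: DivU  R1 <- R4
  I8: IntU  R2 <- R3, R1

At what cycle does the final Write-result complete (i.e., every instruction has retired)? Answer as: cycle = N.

  I1 | 1 | 2 | 5 | 6
  I2 | 2 | 3 | 5 | 6
  I3 | 7 | 8 | 15 | 16   WAW R1: wait I2 write@6
  I4 | 17 | 18 | 25 | 26   struct: DivU busy until I3 writes@16
  I5 | 18 | 27 | 29 | 30   RAW R0: wait I4 write@26
  I6 | 31 | 32 | 35 | 36   WAW R2: wait I5 write@30
  I7 | 32 | 33 | 40 | 41
  I8 | 37 | 42 | 43 | 44   WAW R2: wait I6 write@36 · RAW R1: wait I7 write@41

cycle = 44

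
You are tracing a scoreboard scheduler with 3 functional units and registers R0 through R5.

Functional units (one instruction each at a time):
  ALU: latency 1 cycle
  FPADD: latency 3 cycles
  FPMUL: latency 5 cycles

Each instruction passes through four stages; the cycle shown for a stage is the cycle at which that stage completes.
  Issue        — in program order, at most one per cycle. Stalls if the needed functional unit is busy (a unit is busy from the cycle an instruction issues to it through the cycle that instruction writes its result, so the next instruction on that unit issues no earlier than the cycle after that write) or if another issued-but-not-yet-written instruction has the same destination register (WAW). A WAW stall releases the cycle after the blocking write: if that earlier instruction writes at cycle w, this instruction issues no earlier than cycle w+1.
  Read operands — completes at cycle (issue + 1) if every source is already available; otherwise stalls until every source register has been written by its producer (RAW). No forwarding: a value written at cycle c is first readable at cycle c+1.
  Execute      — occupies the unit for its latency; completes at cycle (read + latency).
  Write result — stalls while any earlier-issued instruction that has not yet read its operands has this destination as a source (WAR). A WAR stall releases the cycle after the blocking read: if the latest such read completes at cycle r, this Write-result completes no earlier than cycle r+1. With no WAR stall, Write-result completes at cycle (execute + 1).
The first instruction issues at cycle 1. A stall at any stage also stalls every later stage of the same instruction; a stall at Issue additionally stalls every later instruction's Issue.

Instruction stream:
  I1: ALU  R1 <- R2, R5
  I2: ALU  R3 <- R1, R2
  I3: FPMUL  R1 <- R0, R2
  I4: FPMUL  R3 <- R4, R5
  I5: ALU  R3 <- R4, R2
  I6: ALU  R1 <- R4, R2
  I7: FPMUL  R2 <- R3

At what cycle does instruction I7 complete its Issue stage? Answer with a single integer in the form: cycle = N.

t=1  I1 issues→ALU
t=2  I1 reads
t=3  I1 exec-done
t=4  I1 writes R1
t=5  I2 issues→ALU
t=6  I2 reads; I3 issues→FPMUL
t=7  I2 exec-done; I3 reads
t=8  I2 writes R3
t=12  I3 exec-done
t=13  I3 writes R1
t=14  I4 issues→FPMUL
t=15  I4 reads
t=20  I4 exec-done
t=21  I4 writes R3
t=22  I5 issues→ALU
t=23  I5 reads
t=24  I5 exec-done
t=25  I5 writes R3
t=26  I6 issues→ALU
t=27  I6 reads; I7 issues→FPMUL
t=28  I6 exec-done; I7 reads
t=29  I6 writes R1
t=33  I7 exec-done
t=34  I7 writes R2

cycle = 27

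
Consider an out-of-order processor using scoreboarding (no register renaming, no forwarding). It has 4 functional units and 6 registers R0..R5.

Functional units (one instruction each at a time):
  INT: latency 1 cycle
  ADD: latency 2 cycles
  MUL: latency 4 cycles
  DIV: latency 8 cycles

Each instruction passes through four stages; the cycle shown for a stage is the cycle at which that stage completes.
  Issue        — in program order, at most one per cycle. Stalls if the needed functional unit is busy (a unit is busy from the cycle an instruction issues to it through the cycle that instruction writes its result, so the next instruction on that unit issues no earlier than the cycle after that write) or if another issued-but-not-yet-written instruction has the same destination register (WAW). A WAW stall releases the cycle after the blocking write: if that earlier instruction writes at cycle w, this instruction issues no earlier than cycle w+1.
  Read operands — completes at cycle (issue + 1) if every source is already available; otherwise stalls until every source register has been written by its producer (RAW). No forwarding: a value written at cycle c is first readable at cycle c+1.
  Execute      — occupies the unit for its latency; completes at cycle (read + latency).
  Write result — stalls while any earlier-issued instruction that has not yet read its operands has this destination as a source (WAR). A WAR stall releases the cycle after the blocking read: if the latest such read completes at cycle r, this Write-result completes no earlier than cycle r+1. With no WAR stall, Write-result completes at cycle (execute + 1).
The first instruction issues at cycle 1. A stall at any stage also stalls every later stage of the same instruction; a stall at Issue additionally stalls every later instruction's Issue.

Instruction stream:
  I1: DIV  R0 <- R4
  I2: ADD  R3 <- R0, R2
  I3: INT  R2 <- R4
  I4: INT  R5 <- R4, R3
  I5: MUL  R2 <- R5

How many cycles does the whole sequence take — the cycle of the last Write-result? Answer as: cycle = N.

cycle = 24

1) issue 1, read 2, done 10, write 11
2) issue 2, read 12, done 14, write 15  <RAW R0: wait I1 write@11>
3) issue 3, read 4, done 5, write 13  <WAR R2: wait I2 read@12>
4) issue 14, read 16, done 17, write 18  <struct: INT busy until I3 writes@13 / RAW R3: wait I2 write@15>
5) issue 15, read 19, done 23, write 24  <RAW R5: wait I4 write@18>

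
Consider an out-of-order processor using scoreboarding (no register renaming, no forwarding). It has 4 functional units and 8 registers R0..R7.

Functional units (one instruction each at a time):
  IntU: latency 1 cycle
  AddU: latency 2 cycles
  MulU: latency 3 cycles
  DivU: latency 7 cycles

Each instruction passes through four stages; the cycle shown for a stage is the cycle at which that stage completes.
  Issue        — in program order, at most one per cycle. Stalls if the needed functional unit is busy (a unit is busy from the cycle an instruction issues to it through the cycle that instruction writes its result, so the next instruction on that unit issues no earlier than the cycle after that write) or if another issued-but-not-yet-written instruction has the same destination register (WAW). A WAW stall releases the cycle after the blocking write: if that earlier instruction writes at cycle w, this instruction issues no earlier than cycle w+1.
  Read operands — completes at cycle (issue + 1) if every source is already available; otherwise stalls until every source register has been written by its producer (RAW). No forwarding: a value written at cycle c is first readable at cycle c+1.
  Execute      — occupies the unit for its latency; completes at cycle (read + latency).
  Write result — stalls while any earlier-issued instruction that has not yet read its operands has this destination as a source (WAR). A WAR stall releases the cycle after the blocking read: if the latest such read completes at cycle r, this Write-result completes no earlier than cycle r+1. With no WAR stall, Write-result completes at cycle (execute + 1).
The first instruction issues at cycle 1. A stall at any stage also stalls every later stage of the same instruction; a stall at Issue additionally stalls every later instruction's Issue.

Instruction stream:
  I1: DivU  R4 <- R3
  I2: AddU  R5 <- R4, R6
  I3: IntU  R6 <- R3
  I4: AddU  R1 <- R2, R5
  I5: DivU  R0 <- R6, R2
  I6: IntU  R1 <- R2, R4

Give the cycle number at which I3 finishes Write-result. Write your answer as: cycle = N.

I1 -> (1, 2, 9, 10)
I2 -> (2, 11, 13, 14)  // RAW R4: wait I1 write@10
I3 -> (3, 4, 5, 12)  // WAR R6: wait I2 read@11
I4 -> (15, 16, 18, 19)  // struct: AddU busy until I2 writes@14
I5 -> (16, 17, 24, 25)
I6 -> (20, 21, 22, 23)  // WAW R1: wait I4 write@19

cycle = 12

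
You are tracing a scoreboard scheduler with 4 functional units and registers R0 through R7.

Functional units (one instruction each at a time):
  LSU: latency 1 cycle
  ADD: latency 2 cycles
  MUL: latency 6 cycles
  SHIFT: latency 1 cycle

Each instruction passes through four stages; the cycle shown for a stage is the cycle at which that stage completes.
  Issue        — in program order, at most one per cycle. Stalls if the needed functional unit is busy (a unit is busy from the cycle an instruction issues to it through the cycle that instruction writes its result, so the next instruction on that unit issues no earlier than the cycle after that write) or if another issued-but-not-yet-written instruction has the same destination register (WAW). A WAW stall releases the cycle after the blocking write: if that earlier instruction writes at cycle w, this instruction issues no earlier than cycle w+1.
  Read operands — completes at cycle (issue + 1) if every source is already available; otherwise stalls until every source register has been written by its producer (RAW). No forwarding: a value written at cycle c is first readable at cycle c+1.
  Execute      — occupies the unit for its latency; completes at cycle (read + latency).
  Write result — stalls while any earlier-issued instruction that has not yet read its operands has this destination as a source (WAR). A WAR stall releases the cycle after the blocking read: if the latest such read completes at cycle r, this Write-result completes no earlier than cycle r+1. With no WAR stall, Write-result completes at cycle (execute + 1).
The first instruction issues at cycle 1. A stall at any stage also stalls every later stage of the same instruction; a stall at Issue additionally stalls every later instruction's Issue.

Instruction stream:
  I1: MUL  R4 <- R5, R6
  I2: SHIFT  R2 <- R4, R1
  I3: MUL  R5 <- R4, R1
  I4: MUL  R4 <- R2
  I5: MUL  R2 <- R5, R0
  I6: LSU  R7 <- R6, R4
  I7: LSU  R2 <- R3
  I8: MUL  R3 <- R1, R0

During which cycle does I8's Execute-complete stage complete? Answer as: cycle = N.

1) issue 1, read 2, done 8, write 9
2) issue 2, read 10, done 11, write 12  <RAW R4: wait I1 write@9>
3) issue 10, read 11, done 17, write 18  <struct: MUL busy until I1 writes@9>
4) issue 19, read 20, done 26, write 27  <struct: MUL busy until I3 writes@18>
5) issue 28, read 29, done 35, write 36  <struct: MUL busy until I4 writes@27>
6) issue 29, read 30, done 31, write 32
7) issue 37, read 38, done 39, write 40  <WAW R2: wait I5 write@36>
8) issue 38, read 39, done 45, write 46

cycle = 45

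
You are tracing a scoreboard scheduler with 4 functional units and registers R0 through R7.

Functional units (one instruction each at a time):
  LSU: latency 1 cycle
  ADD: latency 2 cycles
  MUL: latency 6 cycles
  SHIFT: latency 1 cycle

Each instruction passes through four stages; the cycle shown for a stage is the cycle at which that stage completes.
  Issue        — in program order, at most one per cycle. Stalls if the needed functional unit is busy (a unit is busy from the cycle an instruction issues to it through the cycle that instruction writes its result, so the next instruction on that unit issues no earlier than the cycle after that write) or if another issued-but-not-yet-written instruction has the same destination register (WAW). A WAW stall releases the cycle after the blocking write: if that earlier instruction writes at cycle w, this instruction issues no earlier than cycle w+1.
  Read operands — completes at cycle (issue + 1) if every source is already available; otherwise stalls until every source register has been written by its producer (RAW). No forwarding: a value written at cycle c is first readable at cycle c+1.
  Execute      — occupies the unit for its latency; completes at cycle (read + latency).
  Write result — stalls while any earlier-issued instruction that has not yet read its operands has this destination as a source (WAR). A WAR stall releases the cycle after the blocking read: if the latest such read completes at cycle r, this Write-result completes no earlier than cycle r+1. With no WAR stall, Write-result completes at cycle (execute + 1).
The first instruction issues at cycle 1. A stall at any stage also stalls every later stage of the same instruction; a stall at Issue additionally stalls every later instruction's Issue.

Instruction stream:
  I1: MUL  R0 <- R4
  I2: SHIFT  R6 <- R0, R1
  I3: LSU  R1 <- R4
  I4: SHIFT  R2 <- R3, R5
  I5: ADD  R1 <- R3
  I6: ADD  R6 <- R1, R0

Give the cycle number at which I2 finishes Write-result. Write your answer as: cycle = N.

t=1  issue I1 (MUL)
t=2  I1 read-ops · issue I2 (SHIFT)
t=3  issue I3 (LSU)
t=4  I3 read-ops
t=5  I3 finished on LSU
t=8  I1 finished on MUL
t=9  I1→R0
t=10  I2 read-ops
t=11  I2 finished on SHIFT · I3→R1
t=12  I2→R6
t=13  issue I4 (SHIFT)
t=14  I4 read-ops · issue I5 (ADD)
t=15  I4 finished on SHIFT · I5 read-ops
t=16  I4→R2
t=17  I5 finished on ADD
t=18  I5→R1
t=19  issue I6 (ADD)
t=20  I6 read-ops
t=22  I6 finished on ADD
t=23  I6→R6

cycle = 12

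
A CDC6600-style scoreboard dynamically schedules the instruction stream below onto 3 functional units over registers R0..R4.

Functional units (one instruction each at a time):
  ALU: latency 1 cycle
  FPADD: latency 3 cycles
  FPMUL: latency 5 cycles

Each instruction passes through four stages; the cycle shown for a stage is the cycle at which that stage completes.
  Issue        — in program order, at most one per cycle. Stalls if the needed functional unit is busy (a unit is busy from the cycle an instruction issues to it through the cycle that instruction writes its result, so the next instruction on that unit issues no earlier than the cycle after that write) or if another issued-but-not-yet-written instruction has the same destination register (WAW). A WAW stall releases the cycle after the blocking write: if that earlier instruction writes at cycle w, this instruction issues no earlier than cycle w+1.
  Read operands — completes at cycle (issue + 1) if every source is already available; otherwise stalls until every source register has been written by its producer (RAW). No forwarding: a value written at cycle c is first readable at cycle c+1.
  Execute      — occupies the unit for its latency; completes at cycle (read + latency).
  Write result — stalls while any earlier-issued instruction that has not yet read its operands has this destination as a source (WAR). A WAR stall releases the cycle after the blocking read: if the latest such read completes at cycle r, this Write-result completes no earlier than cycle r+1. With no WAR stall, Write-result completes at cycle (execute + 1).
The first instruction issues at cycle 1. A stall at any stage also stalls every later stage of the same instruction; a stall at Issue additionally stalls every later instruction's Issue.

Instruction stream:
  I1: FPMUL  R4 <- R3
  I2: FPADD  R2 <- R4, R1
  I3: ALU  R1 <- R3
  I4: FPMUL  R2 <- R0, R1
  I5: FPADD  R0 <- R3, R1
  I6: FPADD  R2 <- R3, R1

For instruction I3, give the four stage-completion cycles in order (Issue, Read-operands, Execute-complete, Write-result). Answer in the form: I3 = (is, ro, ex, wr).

I1: IS=1 RO=2 EX=7 WR=8
I2: IS=2 RO=9 EX=12 WR=13  [RAW R4: wait I1 write@8]
I3: IS=3 RO=4 EX=5 WR=10  [WAR R1: wait I2 read@9]
I4: IS=14 RO=15 EX=20 WR=21  [WAW R2: wait I2 write@13]
I5: IS=15 RO=16 EX=19 WR=20
I6: IS=22 RO=23 EX=26 WR=27  [WAW R2: wait I4 write@21]

I3 = (3, 4, 5, 10)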